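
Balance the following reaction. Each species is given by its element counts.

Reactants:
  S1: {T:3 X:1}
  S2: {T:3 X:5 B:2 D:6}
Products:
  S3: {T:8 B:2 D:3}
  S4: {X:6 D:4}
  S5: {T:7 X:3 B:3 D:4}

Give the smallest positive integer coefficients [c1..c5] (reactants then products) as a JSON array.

Coefficients: [5, 5, 2, 4, 2]

T: 5·3+5·3 = 30 | 2·8+4·0+2·7 = 30
X: 5·1+5·5 = 30 | 2·0+4·6+2·3 = 30
B: 5·0+5·2 = 10 | 2·2+4·0+2·3 = 10
D: 5·0+5·6 = 30 | 2·3+4·4+2·4 = 30
gcd(5,5,2,4,2) = 1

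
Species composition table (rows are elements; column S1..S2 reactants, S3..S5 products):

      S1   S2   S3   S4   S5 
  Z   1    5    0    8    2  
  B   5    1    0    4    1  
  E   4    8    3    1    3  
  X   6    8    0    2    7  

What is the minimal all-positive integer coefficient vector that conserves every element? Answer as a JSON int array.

Z: 1·1+3·5 = 16 | 5·0+1·8+4·2 = 16
B: 1·5+3·1 = 8 | 5·0+1·4+4·1 = 8
E: 1·4+3·8 = 28 | 5·3+1·1+4·3 = 28
X: 1·6+3·8 = 30 | 5·0+1·2+4·7 = 30
gcd(1,3,5,1,4) = 1

Coefficients: [1, 3, 5, 1, 4]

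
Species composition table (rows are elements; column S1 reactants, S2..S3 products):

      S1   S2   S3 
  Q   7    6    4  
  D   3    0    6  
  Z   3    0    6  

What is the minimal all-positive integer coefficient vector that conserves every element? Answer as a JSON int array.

Q: 6·7 = 42 | 5·6+3·4 = 42
D: 6·3 = 18 | 5·0+3·6 = 18
Z: 6·3 = 18 | 5·0+3·6 = 18
gcd(6,5,3) = 1

Coefficients: [6, 5, 3]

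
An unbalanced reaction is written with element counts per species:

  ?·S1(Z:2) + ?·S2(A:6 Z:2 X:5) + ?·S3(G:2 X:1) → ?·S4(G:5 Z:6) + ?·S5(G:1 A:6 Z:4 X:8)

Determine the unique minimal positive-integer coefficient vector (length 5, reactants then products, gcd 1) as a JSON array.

Coefficients: [4, 1, 3, 1, 1]

G: 4·0+1·0+3·2 = 6 | 1·5+1·1 = 6
A: 4·0+1·6+3·0 = 6 | 1·0+1·6 = 6
Z: 4·2+1·2+3·0 = 10 | 1·6+1·4 = 10
X: 4·0+1·5+3·1 = 8 | 1·0+1·8 = 8
gcd(4,1,3,1,1) = 1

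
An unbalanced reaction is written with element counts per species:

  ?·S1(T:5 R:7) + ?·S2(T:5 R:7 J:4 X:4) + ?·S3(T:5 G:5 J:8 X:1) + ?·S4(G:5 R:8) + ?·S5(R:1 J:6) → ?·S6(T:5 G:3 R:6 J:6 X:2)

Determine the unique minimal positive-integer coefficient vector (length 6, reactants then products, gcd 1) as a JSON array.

Coefficients: [1, 2, 2, 1, 1, 5]

T: 1·5+2·5+2·5+1·0+1·0 = 25 | 5·5 = 25
G: 1·0+2·0+2·5+1·5+1·0 = 15 | 5·3 = 15
R: 1·7+2·7+2·0+1·8+1·1 = 30 | 5·6 = 30
J: 1·0+2·4+2·8+1·0+1·6 = 30 | 5·6 = 30
X: 1·0+2·4+2·1+1·0+1·0 = 10 | 5·2 = 10
gcd(1,2,2,1,1,5) = 1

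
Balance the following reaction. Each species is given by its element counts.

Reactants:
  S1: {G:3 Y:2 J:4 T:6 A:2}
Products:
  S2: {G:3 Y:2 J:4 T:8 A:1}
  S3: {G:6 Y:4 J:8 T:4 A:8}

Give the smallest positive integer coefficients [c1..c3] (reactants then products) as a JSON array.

G: 6·3 = 18 | 4·3+1·6 = 18
Y: 6·2 = 12 | 4·2+1·4 = 12
J: 6·4 = 24 | 4·4+1·8 = 24
T: 6·6 = 36 | 4·8+1·4 = 36
A: 6·2 = 12 | 4·1+1·8 = 12
gcd(6,4,1) = 1

Coefficients: [6, 4, 1]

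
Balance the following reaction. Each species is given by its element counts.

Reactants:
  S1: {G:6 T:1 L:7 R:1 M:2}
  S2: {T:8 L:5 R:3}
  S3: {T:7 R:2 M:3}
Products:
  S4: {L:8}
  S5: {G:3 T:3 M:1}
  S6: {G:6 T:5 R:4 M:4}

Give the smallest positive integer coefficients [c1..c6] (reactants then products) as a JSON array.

Coefficients: [5, 1, 2, 5, 4, 3]

G: 5·6+1·0+2·0 = 30 | 5·0+4·3+3·6 = 30
T: 5·1+1·8+2·7 = 27 | 5·0+4·3+3·5 = 27
L: 5·7+1·5+2·0 = 40 | 5·8+4·0+3·0 = 40
R: 5·1+1·3+2·2 = 12 | 5·0+4·0+3·4 = 12
M: 5·2+1·0+2·3 = 16 | 5·0+4·1+3·4 = 16
gcd(5,1,2,5,4,3) = 1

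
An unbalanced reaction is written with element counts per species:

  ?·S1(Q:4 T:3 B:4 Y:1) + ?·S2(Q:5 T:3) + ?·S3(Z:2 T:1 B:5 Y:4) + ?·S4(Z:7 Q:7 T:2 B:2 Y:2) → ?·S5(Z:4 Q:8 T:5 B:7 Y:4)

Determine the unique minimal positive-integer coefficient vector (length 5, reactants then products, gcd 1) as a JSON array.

Coefficients: [4, 2, 3, 2, 5]

Z: 4·0+2·0+3·2+2·7 = 20 | 5·4 = 20
Q: 4·4+2·5+3·0+2·7 = 40 | 5·8 = 40
T: 4·3+2·3+3·1+2·2 = 25 | 5·5 = 25
B: 4·4+2·0+3·5+2·2 = 35 | 5·7 = 35
Y: 4·1+2·0+3·4+2·2 = 20 | 5·4 = 20
gcd(4,2,3,2,5) = 1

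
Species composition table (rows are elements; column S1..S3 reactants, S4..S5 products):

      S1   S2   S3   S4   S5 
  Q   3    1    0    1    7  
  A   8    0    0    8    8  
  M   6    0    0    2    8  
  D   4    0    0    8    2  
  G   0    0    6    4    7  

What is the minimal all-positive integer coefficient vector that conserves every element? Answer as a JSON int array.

Coefficients: [3, 6, 3, 1, 2]

Q: 3·3+6·1+3·0 = 15 | 1·1+2·7 = 15
A: 3·8+6·0+3·0 = 24 | 1·8+2·8 = 24
M: 3·6+6·0+3·0 = 18 | 1·2+2·8 = 18
D: 3·4+6·0+3·0 = 12 | 1·8+2·2 = 12
G: 3·0+6·0+3·6 = 18 | 1·4+2·7 = 18
gcd(3,6,3,1,2) = 1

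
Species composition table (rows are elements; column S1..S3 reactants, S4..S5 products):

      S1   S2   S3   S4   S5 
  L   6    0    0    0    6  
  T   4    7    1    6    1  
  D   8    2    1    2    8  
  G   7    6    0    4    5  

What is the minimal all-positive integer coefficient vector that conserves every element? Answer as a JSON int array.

L: 1·6+1·0+2·0 = 6 | 2·0+1·6 = 6
T: 1·4+1·7+2·1 = 13 | 2·6+1·1 = 13
D: 1·8+1·2+2·1 = 12 | 2·2+1·8 = 12
G: 1·7+1·6+2·0 = 13 | 2·4+1·5 = 13
gcd(1,1,2,2,1) = 1

Coefficients: [1, 1, 2, 2, 1]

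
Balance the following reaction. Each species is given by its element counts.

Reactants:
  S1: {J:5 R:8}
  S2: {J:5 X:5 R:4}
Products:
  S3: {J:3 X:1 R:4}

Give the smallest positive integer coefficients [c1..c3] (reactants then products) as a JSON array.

Coefficients: [2, 1, 5]

J: 2·5+1·5 = 15 | 5·3 = 15
X: 2·0+1·5 = 5 | 5·1 = 5
R: 2·8+1·4 = 20 | 5·4 = 20
gcd(2,1,5) = 1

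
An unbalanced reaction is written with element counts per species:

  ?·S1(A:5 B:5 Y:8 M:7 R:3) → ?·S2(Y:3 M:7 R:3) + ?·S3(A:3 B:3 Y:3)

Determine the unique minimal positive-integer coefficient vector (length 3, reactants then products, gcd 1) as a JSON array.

Coefficients: [3, 3, 5]

A: 3·5 = 15 | 3·0+5·3 = 15
B: 3·5 = 15 | 3·0+5·3 = 15
Y: 3·8 = 24 | 3·3+5·3 = 24
M: 3·7 = 21 | 3·7+5·0 = 21
R: 3·3 = 9 | 3·3+5·0 = 9
gcd(3,3,5) = 1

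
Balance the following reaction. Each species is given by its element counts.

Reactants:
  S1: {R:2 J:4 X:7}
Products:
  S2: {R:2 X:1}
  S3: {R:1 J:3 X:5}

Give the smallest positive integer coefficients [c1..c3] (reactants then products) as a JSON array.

Coefficients: [3, 1, 4]

R: 3·2 = 6 | 1·2+4·1 = 6
J: 3·4 = 12 | 1·0+4·3 = 12
X: 3·7 = 21 | 1·1+4·5 = 21
gcd(3,1,4) = 1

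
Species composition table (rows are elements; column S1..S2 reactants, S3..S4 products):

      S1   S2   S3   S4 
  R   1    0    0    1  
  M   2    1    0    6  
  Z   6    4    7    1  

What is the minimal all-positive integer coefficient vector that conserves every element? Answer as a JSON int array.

R: 1·1+4·0 = 1 | 3·0+1·1 = 1
M: 1·2+4·1 = 6 | 3·0+1·6 = 6
Z: 1·6+4·4 = 22 | 3·7+1·1 = 22
gcd(1,4,3,1) = 1

Coefficients: [1, 4, 3, 1]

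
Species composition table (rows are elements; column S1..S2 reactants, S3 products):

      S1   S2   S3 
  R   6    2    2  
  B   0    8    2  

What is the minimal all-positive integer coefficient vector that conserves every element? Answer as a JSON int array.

Coefficients: [1, 1, 4]

R: 1·6+1·2 = 8 | 4·2 = 8
B: 1·0+1·8 = 8 | 4·2 = 8
gcd(1,1,4) = 1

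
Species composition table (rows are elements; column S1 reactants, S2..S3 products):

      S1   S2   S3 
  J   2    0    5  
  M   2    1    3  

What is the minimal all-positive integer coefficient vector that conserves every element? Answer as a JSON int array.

Coefficients: [5, 4, 2]

J: 5·2 = 10 | 4·0+2·5 = 10
M: 5·2 = 10 | 4·1+2·3 = 10
gcd(5,4,2) = 1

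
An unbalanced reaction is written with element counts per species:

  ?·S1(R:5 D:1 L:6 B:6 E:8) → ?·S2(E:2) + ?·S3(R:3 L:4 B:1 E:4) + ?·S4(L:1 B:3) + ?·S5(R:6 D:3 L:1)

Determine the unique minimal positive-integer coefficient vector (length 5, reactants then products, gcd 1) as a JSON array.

R: 3·5 = 15 | 6·0+3·3+5·0+1·6 = 15
D: 3·1 = 3 | 6·0+3·0+5·0+1·3 = 3
L: 3·6 = 18 | 6·0+3·4+5·1+1·1 = 18
B: 3·6 = 18 | 6·0+3·1+5·3+1·0 = 18
E: 3·8 = 24 | 6·2+3·4+5·0+1·0 = 24
gcd(3,6,3,5,1) = 1

Coefficients: [3, 6, 3, 5, 1]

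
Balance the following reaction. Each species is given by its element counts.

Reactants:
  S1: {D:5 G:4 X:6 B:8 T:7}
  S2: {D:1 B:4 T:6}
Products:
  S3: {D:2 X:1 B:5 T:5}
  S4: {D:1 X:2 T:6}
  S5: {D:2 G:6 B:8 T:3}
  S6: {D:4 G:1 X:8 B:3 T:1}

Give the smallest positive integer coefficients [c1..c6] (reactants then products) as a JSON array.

D: 5·5+5·1 = 30 | 6·2+4·1+3·2+2·4 = 30
G: 5·4+5·0 = 20 | 6·0+4·0+3·6+2·1 = 20
X: 5·6+5·0 = 30 | 6·1+4·2+3·0+2·8 = 30
B: 5·8+5·4 = 60 | 6·5+4·0+3·8+2·3 = 60
T: 5·7+5·6 = 65 | 6·5+4·6+3·3+2·1 = 65
gcd(5,5,6,4,3,2) = 1

Coefficients: [5, 5, 6, 4, 3, 2]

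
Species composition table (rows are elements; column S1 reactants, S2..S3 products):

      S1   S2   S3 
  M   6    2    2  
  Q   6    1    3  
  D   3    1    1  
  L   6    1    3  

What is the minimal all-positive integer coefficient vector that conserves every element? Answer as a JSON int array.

Coefficients: [2, 3, 3]

M: 2·6 = 12 | 3·2+3·2 = 12
Q: 2·6 = 12 | 3·1+3·3 = 12
D: 2·3 = 6 | 3·1+3·1 = 6
L: 2·6 = 12 | 3·1+3·3 = 12
gcd(2,3,3) = 1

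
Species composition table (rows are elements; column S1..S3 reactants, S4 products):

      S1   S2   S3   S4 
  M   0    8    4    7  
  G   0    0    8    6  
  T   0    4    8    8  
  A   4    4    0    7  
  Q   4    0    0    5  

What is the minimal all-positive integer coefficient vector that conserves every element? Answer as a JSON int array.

M: 5·0+2·8+3·4 = 28 | 4·7 = 28
G: 5·0+2·0+3·8 = 24 | 4·6 = 24
T: 5·0+2·4+3·8 = 32 | 4·8 = 32
A: 5·4+2·4+3·0 = 28 | 4·7 = 28
Q: 5·4+2·0+3·0 = 20 | 4·5 = 20
gcd(5,2,3,4) = 1

Coefficients: [5, 2, 3, 4]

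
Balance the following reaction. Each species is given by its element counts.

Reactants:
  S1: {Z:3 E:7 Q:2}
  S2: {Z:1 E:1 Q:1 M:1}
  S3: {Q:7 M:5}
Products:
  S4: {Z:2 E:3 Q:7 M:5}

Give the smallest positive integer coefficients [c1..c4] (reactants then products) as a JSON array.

Coefficients: [1, 5, 3, 4]

Z: 1·3+5·1+3·0 = 8 | 4·2 = 8
E: 1·7+5·1+3·0 = 12 | 4·3 = 12
Q: 1·2+5·1+3·7 = 28 | 4·7 = 28
M: 1·0+5·1+3·5 = 20 | 4·5 = 20
gcd(1,5,3,4) = 1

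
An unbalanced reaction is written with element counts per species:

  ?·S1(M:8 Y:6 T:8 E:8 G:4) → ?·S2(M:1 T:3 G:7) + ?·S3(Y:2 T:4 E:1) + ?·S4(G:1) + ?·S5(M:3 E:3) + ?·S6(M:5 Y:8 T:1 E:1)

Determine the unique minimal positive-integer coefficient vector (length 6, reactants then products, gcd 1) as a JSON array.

M: 3·8 = 24 | 1·1+5·0+5·0+6·3+1·5 = 24
Y: 3·6 = 18 | 1·0+5·2+5·0+6·0+1·8 = 18
T: 3·8 = 24 | 1·3+5·4+5·0+6·0+1·1 = 24
E: 3·8 = 24 | 1·0+5·1+5·0+6·3+1·1 = 24
G: 3·4 = 12 | 1·7+5·0+5·1+6·0+1·0 = 12
gcd(3,1,5,5,6,1) = 1

Coefficients: [3, 1, 5, 5, 6, 1]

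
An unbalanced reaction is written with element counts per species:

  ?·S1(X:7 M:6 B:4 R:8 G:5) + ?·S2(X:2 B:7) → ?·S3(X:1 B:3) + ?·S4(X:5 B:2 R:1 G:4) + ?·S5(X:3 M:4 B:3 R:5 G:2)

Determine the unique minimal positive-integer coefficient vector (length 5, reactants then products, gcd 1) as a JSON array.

X: 2·7+3·2 = 20 | 6·1+1·5+3·3 = 20
M: 2·6+3·0 = 12 | 6·0+1·0+3·4 = 12
B: 2·4+3·7 = 29 | 6·3+1·2+3·3 = 29
R: 2·8+3·0 = 16 | 6·0+1·1+3·5 = 16
G: 2·5+3·0 = 10 | 6·0+1·4+3·2 = 10
gcd(2,3,6,1,3) = 1

Coefficients: [2, 3, 6, 1, 3]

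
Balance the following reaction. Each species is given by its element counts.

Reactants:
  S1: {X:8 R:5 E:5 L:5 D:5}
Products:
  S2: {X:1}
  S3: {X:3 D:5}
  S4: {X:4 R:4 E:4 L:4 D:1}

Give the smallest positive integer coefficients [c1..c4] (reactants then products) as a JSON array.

X: 4·8 = 32 | 3·1+3·3+5·4 = 32
R: 4·5 = 20 | 3·0+3·0+5·4 = 20
E: 4·5 = 20 | 3·0+3·0+5·4 = 20
L: 4·5 = 20 | 3·0+3·0+5·4 = 20
D: 4·5 = 20 | 3·0+3·5+5·1 = 20
gcd(4,3,3,5) = 1

Coefficients: [4, 3, 3, 5]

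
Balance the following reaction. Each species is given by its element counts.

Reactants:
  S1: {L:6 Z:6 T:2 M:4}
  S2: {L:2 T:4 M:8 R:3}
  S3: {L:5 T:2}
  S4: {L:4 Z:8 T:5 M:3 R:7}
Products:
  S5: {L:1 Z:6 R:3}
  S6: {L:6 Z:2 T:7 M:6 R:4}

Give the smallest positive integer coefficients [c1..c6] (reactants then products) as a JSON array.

L: 1·6+1·2+1·5+4·4 = 29 | 5·1+4·6 = 29
Z: 1·6+1·0+1·0+4·8 = 38 | 5·6+4·2 = 38
T: 1·2+1·4+1·2+4·5 = 28 | 5·0+4·7 = 28
M: 1·4+1·8+1·0+4·3 = 24 | 5·0+4·6 = 24
R: 1·0+1·3+1·0+4·7 = 31 | 5·3+4·4 = 31
gcd(1,1,1,4,5,4) = 1

Coefficients: [1, 1, 1, 4, 5, 4]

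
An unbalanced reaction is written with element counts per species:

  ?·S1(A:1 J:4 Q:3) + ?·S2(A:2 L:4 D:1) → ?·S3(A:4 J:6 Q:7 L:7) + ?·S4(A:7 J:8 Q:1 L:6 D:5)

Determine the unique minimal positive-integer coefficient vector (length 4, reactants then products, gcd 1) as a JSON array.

A: 5·1+5·2 = 15 | 2·4+1·7 = 15
J: 5·4+5·0 = 20 | 2·6+1·8 = 20
Q: 5·3+5·0 = 15 | 2·7+1·1 = 15
L: 5·0+5·4 = 20 | 2·7+1·6 = 20
D: 5·0+5·1 = 5 | 2·0+1·5 = 5
gcd(5,5,2,1) = 1

Coefficients: [5, 5, 2, 1]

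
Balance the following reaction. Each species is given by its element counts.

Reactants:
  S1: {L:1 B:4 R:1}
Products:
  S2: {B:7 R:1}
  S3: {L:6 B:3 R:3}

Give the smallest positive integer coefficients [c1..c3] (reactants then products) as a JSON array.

L: 6·1 = 6 | 3·0+1·6 = 6
B: 6·4 = 24 | 3·7+1·3 = 24
R: 6·1 = 6 | 3·1+1·3 = 6
gcd(6,3,1) = 1

Coefficients: [6, 3, 1]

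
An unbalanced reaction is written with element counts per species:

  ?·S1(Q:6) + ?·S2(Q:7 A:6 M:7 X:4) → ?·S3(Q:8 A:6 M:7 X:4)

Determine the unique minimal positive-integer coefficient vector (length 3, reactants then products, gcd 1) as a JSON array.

Q: 1·6+6·7 = 48 | 6·8 = 48
A: 1·0+6·6 = 36 | 6·6 = 36
M: 1·0+6·7 = 42 | 6·7 = 42
X: 1·0+6·4 = 24 | 6·4 = 24
gcd(1,6,6) = 1

Coefficients: [1, 6, 6]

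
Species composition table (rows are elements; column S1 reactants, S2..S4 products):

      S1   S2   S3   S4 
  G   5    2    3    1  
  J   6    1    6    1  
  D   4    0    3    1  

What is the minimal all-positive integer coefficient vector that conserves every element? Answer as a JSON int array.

Coefficients: [2, 1, 1, 5]

G: 2·5 = 10 | 1·2+1·3+5·1 = 10
J: 2·6 = 12 | 1·1+1·6+5·1 = 12
D: 2·4 = 8 | 1·0+1·3+5·1 = 8
gcd(2,1,1,5) = 1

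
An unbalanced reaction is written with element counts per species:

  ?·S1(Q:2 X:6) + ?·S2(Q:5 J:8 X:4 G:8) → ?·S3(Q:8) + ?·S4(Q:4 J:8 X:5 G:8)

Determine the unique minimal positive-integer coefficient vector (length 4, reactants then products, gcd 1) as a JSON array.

Q: 1·2+6·5 = 32 | 1·8+6·4 = 32
J: 1·0+6·8 = 48 | 1·0+6·8 = 48
X: 1·6+6·4 = 30 | 1·0+6·5 = 30
G: 1·0+6·8 = 48 | 1·0+6·8 = 48
gcd(1,6,1,6) = 1

Coefficients: [1, 6, 1, 6]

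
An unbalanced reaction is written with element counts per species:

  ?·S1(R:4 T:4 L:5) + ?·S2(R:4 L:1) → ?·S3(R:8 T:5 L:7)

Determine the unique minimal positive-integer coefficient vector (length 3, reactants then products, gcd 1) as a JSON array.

R: 5·4+3·4 = 32 | 4·8 = 32
T: 5·4+3·0 = 20 | 4·5 = 20
L: 5·5+3·1 = 28 | 4·7 = 28
gcd(5,3,4) = 1

Coefficients: [5, 3, 4]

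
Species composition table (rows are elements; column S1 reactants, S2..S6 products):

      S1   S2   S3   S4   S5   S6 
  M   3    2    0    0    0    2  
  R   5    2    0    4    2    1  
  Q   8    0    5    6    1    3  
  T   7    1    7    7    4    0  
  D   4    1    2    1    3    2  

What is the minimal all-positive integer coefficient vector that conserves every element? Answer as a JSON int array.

M: 6·3 = 18 | 3·2+1·0+4·0+1·0+6·2 = 18
R: 6·5 = 30 | 3·2+1·0+4·4+1·2+6·1 = 30
Q: 6·8 = 48 | 3·0+1·5+4·6+1·1+6·3 = 48
T: 6·7 = 42 | 3·1+1·7+4·7+1·4+6·0 = 42
D: 6·4 = 24 | 3·1+1·2+4·1+1·3+6·2 = 24
gcd(6,3,1,4,1,6) = 1

Coefficients: [6, 3, 1, 4, 1, 6]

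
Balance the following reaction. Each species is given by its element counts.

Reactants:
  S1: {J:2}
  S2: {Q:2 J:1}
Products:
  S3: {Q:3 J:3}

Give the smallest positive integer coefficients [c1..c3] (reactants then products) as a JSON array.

Coefficients: [3, 6, 4]

Q: 3·0+6·2 = 12 | 4·3 = 12
J: 3·2+6·1 = 12 | 4·3 = 12
gcd(3,6,4) = 1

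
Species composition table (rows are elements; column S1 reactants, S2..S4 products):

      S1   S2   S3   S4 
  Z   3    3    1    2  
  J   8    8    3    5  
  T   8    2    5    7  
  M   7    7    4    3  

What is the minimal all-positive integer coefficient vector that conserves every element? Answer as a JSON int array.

Coefficients: [5, 2, 3, 3]

Z: 5·3 = 15 | 2·3+3·1+3·2 = 15
J: 5·8 = 40 | 2·8+3·3+3·5 = 40
T: 5·8 = 40 | 2·2+3·5+3·7 = 40
M: 5·7 = 35 | 2·7+3·4+3·3 = 35
gcd(5,2,3,3) = 1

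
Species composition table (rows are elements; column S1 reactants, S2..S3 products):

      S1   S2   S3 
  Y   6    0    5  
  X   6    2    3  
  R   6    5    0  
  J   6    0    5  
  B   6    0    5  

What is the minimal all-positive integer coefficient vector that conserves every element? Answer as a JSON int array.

Y: 5·6 = 30 | 6·0+6·5 = 30
X: 5·6 = 30 | 6·2+6·3 = 30
R: 5·6 = 30 | 6·5+6·0 = 30
J: 5·6 = 30 | 6·0+6·5 = 30
B: 5·6 = 30 | 6·0+6·5 = 30
gcd(5,6,6) = 1

Coefficients: [5, 6, 6]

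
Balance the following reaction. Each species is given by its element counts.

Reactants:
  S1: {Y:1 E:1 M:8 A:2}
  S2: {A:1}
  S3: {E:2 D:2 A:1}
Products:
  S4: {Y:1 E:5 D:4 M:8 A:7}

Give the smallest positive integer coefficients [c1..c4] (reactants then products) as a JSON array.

Coefficients: [1, 3, 2, 1]

Y: 1·1+3·0+2·0 = 1 | 1·1 = 1
E: 1·1+3·0+2·2 = 5 | 1·5 = 5
D: 1·0+3·0+2·2 = 4 | 1·4 = 4
M: 1·8+3·0+2·0 = 8 | 1·8 = 8
A: 1·2+3·1+2·1 = 7 | 1·7 = 7
gcd(1,3,2,1) = 1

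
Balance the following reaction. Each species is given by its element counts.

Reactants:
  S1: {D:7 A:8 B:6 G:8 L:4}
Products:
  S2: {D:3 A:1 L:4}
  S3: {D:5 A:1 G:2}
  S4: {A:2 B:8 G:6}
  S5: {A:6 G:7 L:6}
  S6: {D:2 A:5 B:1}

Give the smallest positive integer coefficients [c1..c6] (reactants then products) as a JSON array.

Coefficients: [6, 3, 5, 4, 2, 4]

D: 6·7 = 42 | 3·3+5·5+4·0+2·0+4·2 = 42
A: 6·8 = 48 | 3·1+5·1+4·2+2·6+4·5 = 48
B: 6·6 = 36 | 3·0+5·0+4·8+2·0+4·1 = 36
G: 6·8 = 48 | 3·0+5·2+4·6+2·7+4·0 = 48
L: 6·4 = 24 | 3·4+5·0+4·0+2·6+4·0 = 24
gcd(6,3,5,4,2,4) = 1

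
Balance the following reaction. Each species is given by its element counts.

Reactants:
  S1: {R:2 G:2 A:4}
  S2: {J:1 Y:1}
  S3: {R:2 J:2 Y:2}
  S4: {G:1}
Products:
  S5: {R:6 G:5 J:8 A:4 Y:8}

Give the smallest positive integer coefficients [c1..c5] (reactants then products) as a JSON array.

Coefficients: [1, 4, 2, 3, 1]

R: 1·2+4·0+2·2+3·0 = 6 | 1·6 = 6
G: 1·2+4·0+2·0+3·1 = 5 | 1·5 = 5
J: 1·0+4·1+2·2+3·0 = 8 | 1·8 = 8
A: 1·4+4·0+2·0+3·0 = 4 | 1·4 = 4
Y: 1·0+4·1+2·2+3·0 = 8 | 1·8 = 8
gcd(1,4,2,3,1) = 1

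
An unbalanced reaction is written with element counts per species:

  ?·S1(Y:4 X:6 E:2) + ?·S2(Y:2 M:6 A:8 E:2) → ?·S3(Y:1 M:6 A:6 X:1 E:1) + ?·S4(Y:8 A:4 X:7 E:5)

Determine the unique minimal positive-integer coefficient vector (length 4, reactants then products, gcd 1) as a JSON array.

Y: 3·4+4·2 = 20 | 4·1+2·8 = 20
M: 3·0+4·6 = 24 | 4·6+2·0 = 24
A: 3·0+4·8 = 32 | 4·6+2·4 = 32
X: 3·6+4·0 = 18 | 4·1+2·7 = 18
E: 3·2+4·2 = 14 | 4·1+2·5 = 14
gcd(3,4,4,2) = 1

Coefficients: [3, 4, 4, 2]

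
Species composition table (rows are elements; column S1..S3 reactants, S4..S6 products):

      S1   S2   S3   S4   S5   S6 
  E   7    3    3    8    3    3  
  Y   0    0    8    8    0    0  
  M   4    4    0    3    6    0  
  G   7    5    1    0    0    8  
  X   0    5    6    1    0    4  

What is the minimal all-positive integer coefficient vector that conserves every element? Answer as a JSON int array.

Coefficients: [4, 2, 2, 2, 3, 5]

E: 4·7+2·3+2·3 = 40 | 2·8+3·3+5·3 = 40
Y: 4·0+2·0+2·8 = 16 | 2·8+3·0+5·0 = 16
M: 4·4+2·4+2·0 = 24 | 2·3+3·6+5·0 = 24
G: 4·7+2·5+2·1 = 40 | 2·0+3·0+5·8 = 40
X: 4·0+2·5+2·6 = 22 | 2·1+3·0+5·4 = 22
gcd(4,2,2,2,3,5) = 1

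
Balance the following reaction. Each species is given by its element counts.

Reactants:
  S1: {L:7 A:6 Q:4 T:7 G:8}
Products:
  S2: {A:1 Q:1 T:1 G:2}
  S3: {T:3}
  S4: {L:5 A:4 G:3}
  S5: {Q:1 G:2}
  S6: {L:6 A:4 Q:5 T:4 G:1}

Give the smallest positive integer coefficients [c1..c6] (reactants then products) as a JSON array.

L: 3·7 = 21 | 2·0+5·0+3·5+5·0+1·6 = 21
A: 3·6 = 18 | 2·1+5·0+3·4+5·0+1·4 = 18
Q: 3·4 = 12 | 2·1+5·0+3·0+5·1+1·5 = 12
T: 3·7 = 21 | 2·1+5·3+3·0+5·0+1·4 = 21
G: 3·8 = 24 | 2·2+5·0+3·3+5·2+1·1 = 24
gcd(3,2,5,3,5,1) = 1

Coefficients: [3, 2, 5, 3, 5, 1]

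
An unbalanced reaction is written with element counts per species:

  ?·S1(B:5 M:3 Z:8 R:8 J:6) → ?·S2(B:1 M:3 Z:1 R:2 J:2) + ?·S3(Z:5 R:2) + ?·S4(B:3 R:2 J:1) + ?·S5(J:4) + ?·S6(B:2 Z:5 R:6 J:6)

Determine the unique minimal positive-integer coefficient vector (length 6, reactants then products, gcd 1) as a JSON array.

B: 5·5 = 25 | 5·1+6·0+6·3+2·0+1·2 = 25
M: 5·3 = 15 | 5·3+6·0+6·0+2·0+1·0 = 15
Z: 5·8 = 40 | 5·1+6·5+6·0+2·0+1·5 = 40
R: 5·8 = 40 | 5·2+6·2+6·2+2·0+1·6 = 40
J: 5·6 = 30 | 5·2+6·0+6·1+2·4+1·6 = 30
gcd(5,5,6,6,2,1) = 1

Coefficients: [5, 5, 6, 6, 2, 1]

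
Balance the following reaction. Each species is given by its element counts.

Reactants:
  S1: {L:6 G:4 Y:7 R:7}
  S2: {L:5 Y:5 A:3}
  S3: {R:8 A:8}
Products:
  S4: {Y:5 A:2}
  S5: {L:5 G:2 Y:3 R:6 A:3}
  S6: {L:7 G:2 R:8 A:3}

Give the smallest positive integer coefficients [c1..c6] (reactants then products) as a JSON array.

L: 4·6+4·5+3·0 = 44 | 6·0+6·5+2·7 = 44
G: 4·4+4·0+3·0 = 16 | 6·0+6·2+2·2 = 16
Y: 4·7+4·5+3·0 = 48 | 6·5+6·3+2·0 = 48
R: 4·7+4·0+3·8 = 52 | 6·0+6·6+2·8 = 52
A: 4·0+4·3+3·8 = 36 | 6·2+6·3+2·3 = 36
gcd(4,4,3,6,6,2) = 1

Coefficients: [4, 4, 3, 6, 6, 2]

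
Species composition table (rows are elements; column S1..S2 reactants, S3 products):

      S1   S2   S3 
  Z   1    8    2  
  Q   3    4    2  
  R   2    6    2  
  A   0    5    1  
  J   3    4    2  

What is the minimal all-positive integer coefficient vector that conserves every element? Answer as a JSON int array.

Z: 2·1+1·8 = 10 | 5·2 = 10
Q: 2·3+1·4 = 10 | 5·2 = 10
R: 2·2+1·6 = 10 | 5·2 = 10
A: 2·0+1·5 = 5 | 5·1 = 5
J: 2·3+1·4 = 10 | 5·2 = 10
gcd(2,1,5) = 1

Coefficients: [2, 1, 5]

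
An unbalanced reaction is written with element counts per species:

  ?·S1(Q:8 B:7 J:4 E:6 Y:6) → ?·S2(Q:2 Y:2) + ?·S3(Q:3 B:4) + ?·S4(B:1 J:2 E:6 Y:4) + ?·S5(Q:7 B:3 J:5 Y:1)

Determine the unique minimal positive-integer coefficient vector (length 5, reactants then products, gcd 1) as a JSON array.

Q: 5·8 = 40 | 4·2+6·3+5·0+2·7 = 40
B: 5·7 = 35 | 4·0+6·4+5·1+2·3 = 35
J: 5·4 = 20 | 4·0+6·0+5·2+2·5 = 20
E: 5·6 = 30 | 4·0+6·0+5·6+2·0 = 30
Y: 5·6 = 30 | 4·2+6·0+5·4+2·1 = 30
gcd(5,4,6,5,2) = 1

Coefficients: [5, 4, 6, 5, 2]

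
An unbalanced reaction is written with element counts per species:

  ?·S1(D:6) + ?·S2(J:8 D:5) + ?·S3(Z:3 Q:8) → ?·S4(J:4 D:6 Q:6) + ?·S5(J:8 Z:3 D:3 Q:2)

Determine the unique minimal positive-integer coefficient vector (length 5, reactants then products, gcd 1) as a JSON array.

Coefficients: [1, 6, 4, 4, 4]

J: 1·0+6·8+4·0 = 48 | 4·4+4·8 = 48
Z: 1·0+6·0+4·3 = 12 | 4·0+4·3 = 12
D: 1·6+6·5+4·0 = 36 | 4·6+4·3 = 36
Q: 1·0+6·0+4·8 = 32 | 4·6+4·2 = 32
gcd(1,6,4,4,4) = 1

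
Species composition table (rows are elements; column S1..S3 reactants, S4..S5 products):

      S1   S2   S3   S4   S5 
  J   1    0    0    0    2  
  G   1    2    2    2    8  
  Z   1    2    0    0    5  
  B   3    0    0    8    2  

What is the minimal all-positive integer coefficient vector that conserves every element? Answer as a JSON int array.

Coefficients: [4, 3, 4, 1, 2]

J: 4·1+3·0+4·0 = 4 | 1·0+2·2 = 4
G: 4·1+3·2+4·2 = 18 | 1·2+2·8 = 18
Z: 4·1+3·2+4·0 = 10 | 1·0+2·5 = 10
B: 4·3+3·0+4·0 = 12 | 1·8+2·2 = 12
gcd(4,3,4,1,2) = 1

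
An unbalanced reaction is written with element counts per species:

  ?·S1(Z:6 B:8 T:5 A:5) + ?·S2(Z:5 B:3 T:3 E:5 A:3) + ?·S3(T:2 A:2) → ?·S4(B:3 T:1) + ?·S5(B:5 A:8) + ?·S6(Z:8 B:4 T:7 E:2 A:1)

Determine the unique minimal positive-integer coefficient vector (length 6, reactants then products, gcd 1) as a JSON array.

Z: 5·6+2·5+3·0 = 40 | 2·0+4·0+5·8 = 40
B: 5·8+2·3+3·0 = 46 | 2·3+4·5+5·4 = 46
T: 5·5+2·3+3·2 = 37 | 2·1+4·0+5·7 = 37
E: 5·0+2·5+3·0 = 10 | 2·0+4·0+5·2 = 10
A: 5·5+2·3+3·2 = 37 | 2·0+4·8+5·1 = 37
gcd(5,2,3,2,4,5) = 1

Coefficients: [5, 2, 3, 2, 4, 5]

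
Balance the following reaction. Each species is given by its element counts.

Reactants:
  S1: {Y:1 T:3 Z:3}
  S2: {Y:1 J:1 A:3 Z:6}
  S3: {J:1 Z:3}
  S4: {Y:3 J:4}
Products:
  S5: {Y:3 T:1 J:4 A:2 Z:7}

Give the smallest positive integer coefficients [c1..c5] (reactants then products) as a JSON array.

Y: 1·1+2·1+2·0+2·3 = 9 | 3·3 = 9
T: 1·3+2·0+2·0+2·0 = 3 | 3·1 = 3
J: 1·0+2·1+2·1+2·4 = 12 | 3·4 = 12
A: 1·0+2·3+2·0+2·0 = 6 | 3·2 = 6
Z: 1·3+2·6+2·3+2·0 = 21 | 3·7 = 21
gcd(1,2,2,2,3) = 1

Coefficients: [1, 2, 2, 2, 3]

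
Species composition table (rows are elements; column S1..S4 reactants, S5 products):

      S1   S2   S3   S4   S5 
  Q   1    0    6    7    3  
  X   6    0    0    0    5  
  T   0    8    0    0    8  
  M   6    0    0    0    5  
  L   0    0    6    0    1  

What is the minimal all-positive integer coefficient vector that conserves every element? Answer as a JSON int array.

Coefficients: [5, 6, 1, 1, 6]

Q: 5·1+6·0+1·6+1·7 = 18 | 6·3 = 18
X: 5·6+6·0+1·0+1·0 = 30 | 6·5 = 30
T: 5·0+6·8+1·0+1·0 = 48 | 6·8 = 48
M: 5·6+6·0+1·0+1·0 = 30 | 6·5 = 30
L: 5·0+6·0+1·6+1·0 = 6 | 6·1 = 6
gcd(5,6,1,1,6) = 1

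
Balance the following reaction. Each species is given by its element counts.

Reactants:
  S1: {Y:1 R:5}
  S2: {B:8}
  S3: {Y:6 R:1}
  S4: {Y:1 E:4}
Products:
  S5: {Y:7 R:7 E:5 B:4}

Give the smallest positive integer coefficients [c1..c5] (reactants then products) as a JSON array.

Coefficients: [5, 2, 3, 5, 4]

Y: 5·1+2·0+3·6+5·1 = 28 | 4·7 = 28
R: 5·5+2·0+3·1+5·0 = 28 | 4·7 = 28
E: 5·0+2·0+3·0+5·4 = 20 | 4·5 = 20
B: 5·0+2·8+3·0+5·0 = 16 | 4·4 = 16
gcd(5,2,3,5,4) = 1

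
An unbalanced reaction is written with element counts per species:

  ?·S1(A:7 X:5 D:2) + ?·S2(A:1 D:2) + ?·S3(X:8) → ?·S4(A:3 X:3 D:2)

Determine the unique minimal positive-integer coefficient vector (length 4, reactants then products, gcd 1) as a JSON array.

A: 2·7+4·1+1·0 = 18 | 6·3 = 18
X: 2·5+4·0+1·8 = 18 | 6·3 = 18
D: 2·2+4·2+1·0 = 12 | 6·2 = 12
gcd(2,4,1,6) = 1

Coefficients: [2, 4, 1, 6]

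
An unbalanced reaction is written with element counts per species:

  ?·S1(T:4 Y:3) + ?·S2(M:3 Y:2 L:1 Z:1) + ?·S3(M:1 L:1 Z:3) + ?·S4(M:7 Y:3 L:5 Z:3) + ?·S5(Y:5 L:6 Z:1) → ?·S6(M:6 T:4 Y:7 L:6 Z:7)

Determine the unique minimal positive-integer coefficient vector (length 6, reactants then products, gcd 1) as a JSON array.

Coefficients: [3, 2, 5, 1, 1, 3]

M: 3·0+2·3+5·1+1·7+1·0 = 18 | 3·6 = 18
T: 3·4+2·0+5·0+1·0+1·0 = 12 | 3·4 = 12
Y: 3·3+2·2+5·0+1·3+1·5 = 21 | 3·7 = 21
L: 3·0+2·1+5·1+1·5+1·6 = 18 | 3·6 = 18
Z: 3·0+2·1+5·3+1·3+1·1 = 21 | 3·7 = 21
gcd(3,2,5,1,1,3) = 1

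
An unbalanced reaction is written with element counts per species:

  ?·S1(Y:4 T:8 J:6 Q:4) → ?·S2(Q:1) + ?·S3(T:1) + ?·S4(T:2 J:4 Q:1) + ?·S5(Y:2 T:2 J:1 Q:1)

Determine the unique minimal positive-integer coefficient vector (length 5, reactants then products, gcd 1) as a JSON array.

Coefficients: [1, 1, 2, 1, 2]

Y: 1·4 = 4 | 1·0+2·0+1·0+2·2 = 4
T: 1·8 = 8 | 1·0+2·1+1·2+2·2 = 8
J: 1·6 = 6 | 1·0+2·0+1·4+2·1 = 6
Q: 1·4 = 4 | 1·1+2·0+1·1+2·1 = 4
gcd(1,1,2,1,2) = 1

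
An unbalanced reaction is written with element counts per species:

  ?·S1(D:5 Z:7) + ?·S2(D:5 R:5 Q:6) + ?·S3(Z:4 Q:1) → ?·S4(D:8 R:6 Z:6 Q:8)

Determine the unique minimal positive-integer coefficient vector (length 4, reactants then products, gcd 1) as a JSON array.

Coefficients: [2, 6, 4, 5]

D: 2·5+6·5+4·0 = 40 | 5·8 = 40
R: 2·0+6·5+4·0 = 30 | 5·6 = 30
Z: 2·7+6·0+4·4 = 30 | 5·6 = 30
Q: 2·0+6·6+4·1 = 40 | 5·8 = 40
gcd(2,6,4,5) = 1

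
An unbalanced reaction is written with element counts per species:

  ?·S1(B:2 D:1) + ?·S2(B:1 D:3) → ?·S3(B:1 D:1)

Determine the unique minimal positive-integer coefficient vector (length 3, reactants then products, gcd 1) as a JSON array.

Coefficients: [2, 1, 5]

B: 2·2+1·1 = 5 | 5·1 = 5
D: 2·1+1·3 = 5 | 5·1 = 5
gcd(2,1,5) = 1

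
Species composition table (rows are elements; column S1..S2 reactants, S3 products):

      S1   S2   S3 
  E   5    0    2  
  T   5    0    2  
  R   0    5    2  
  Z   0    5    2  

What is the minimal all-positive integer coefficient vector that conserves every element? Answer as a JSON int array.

Coefficients: [2, 2, 5]

E: 2·5+2·0 = 10 | 5·2 = 10
T: 2·5+2·0 = 10 | 5·2 = 10
R: 2·0+2·5 = 10 | 5·2 = 10
Z: 2·0+2·5 = 10 | 5·2 = 10
gcd(2,2,5) = 1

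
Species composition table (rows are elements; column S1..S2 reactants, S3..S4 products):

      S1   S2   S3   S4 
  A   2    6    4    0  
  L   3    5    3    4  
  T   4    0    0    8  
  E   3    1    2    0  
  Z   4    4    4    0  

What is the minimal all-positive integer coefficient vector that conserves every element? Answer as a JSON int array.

A: 2·2+2·6 = 16 | 4·4+1·0 = 16
L: 2·3+2·5 = 16 | 4·3+1·4 = 16
T: 2·4+2·0 = 8 | 4·0+1·8 = 8
E: 2·3+2·1 = 8 | 4·2+1·0 = 8
Z: 2·4+2·4 = 16 | 4·4+1·0 = 16
gcd(2,2,4,1) = 1

Coefficients: [2, 2, 4, 1]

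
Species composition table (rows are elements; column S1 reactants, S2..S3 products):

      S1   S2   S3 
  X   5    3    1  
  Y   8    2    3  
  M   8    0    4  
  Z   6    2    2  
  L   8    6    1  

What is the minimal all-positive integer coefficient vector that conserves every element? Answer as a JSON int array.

X: 1·5 = 5 | 1·3+2·1 = 5
Y: 1·8 = 8 | 1·2+2·3 = 8
M: 1·8 = 8 | 1·0+2·4 = 8
Z: 1·6 = 6 | 1·2+2·2 = 6
L: 1·8 = 8 | 1·6+2·1 = 8
gcd(1,1,2) = 1

Coefficients: [1, 1, 2]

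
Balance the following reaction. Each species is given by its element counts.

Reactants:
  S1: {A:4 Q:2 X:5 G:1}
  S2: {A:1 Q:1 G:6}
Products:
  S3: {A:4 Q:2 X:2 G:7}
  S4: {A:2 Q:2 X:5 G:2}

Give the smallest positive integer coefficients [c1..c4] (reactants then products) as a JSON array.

A: 5·4+6·1 = 26 | 5·4+3·2 = 26
Q: 5·2+6·1 = 16 | 5·2+3·2 = 16
X: 5·5+6·0 = 25 | 5·2+3·5 = 25
G: 5·1+6·6 = 41 | 5·7+3·2 = 41
gcd(5,6,5,3) = 1

Coefficients: [5, 6, 5, 3]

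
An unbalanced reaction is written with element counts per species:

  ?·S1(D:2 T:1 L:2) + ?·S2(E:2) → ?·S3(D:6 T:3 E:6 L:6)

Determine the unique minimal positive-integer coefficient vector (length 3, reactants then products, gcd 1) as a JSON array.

D: 3·2+3·0 = 6 | 1·6 = 6
T: 3·1+3·0 = 3 | 1·3 = 3
E: 3·0+3·2 = 6 | 1·6 = 6
L: 3·2+3·0 = 6 | 1·6 = 6
gcd(3,3,1) = 1

Coefficients: [3, 3, 1]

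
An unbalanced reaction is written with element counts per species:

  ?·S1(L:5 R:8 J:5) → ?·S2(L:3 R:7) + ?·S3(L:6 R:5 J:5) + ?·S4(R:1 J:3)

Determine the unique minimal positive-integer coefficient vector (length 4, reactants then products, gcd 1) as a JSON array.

Coefficients: [6, 4, 3, 5]

L: 6·5 = 30 | 4·3+3·6+5·0 = 30
R: 6·8 = 48 | 4·7+3·5+5·1 = 48
J: 6·5 = 30 | 4·0+3·5+5·3 = 30
gcd(6,4,3,5) = 1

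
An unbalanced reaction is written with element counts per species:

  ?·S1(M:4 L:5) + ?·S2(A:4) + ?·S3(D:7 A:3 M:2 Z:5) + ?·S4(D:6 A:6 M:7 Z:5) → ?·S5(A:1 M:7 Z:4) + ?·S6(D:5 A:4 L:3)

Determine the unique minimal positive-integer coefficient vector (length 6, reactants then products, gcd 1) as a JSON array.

Coefficients: [3, 1, 1, 3, 5, 5]

D: 3·0+1·0+1·7+3·6 = 25 | 5·0+5·5 = 25
A: 3·0+1·4+1·3+3·6 = 25 | 5·1+5·4 = 25
M: 3·4+1·0+1·2+3·7 = 35 | 5·7+5·0 = 35
L: 3·5+1·0+1·0+3·0 = 15 | 5·0+5·3 = 15
Z: 3·0+1·0+1·5+3·5 = 20 | 5·4+5·0 = 20
gcd(3,1,1,3,5,5) = 1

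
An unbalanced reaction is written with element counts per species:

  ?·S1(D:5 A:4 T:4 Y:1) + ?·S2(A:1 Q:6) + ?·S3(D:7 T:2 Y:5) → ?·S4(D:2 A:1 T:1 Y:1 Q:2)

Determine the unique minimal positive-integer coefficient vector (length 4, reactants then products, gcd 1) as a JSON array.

Coefficients: [1, 2, 1, 6]

D: 1·5+2·0+1·7 = 12 | 6·2 = 12
A: 1·4+2·1+1·0 = 6 | 6·1 = 6
T: 1·4+2·0+1·2 = 6 | 6·1 = 6
Y: 1·1+2·0+1·5 = 6 | 6·1 = 6
Q: 1·0+2·6+1·0 = 12 | 6·2 = 12
gcd(1,2,1,6) = 1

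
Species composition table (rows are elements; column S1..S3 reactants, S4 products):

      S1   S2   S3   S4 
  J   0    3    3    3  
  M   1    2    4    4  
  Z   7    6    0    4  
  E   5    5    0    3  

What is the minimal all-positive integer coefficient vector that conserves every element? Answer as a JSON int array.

Coefficients: [2, 1, 4, 5]

J: 2·0+1·3+4·3 = 15 | 5·3 = 15
M: 2·1+1·2+4·4 = 20 | 5·4 = 20
Z: 2·7+1·6+4·0 = 20 | 5·4 = 20
E: 2·5+1·5+4·0 = 15 | 5·3 = 15
gcd(2,1,4,5) = 1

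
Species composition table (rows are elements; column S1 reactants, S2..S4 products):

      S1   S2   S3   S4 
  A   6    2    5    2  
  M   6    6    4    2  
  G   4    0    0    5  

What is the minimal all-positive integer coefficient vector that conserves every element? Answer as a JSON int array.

Coefficients: [5, 1, 4, 4]

A: 5·6 = 30 | 1·2+4·5+4·2 = 30
M: 5·6 = 30 | 1·6+4·4+4·2 = 30
G: 5·4 = 20 | 1·0+4·0+4·5 = 20
gcd(5,1,4,4) = 1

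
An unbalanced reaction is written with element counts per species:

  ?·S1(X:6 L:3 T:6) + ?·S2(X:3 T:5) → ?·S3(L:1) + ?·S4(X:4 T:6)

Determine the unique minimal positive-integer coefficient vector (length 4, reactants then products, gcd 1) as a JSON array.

Coefficients: [1, 6, 3, 6]

X: 1·6+6·3 = 24 | 3·0+6·4 = 24
L: 1·3+6·0 = 3 | 3·1+6·0 = 3
T: 1·6+6·5 = 36 | 3·0+6·6 = 36
gcd(1,6,3,6) = 1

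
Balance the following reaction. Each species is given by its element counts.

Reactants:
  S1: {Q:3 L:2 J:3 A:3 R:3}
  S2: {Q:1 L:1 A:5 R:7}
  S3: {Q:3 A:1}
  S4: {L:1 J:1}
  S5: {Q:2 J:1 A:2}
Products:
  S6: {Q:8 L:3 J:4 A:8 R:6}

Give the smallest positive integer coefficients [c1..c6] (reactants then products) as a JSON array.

Q: 3·3+3·1+6·3+6·0+5·2 = 40 | 5·8 = 40
L: 3·2+3·1+6·0+6·1+5·0 = 15 | 5·3 = 15
J: 3·3+3·0+6·0+6·1+5·1 = 20 | 5·4 = 20
A: 3·3+3·5+6·1+6·0+5·2 = 40 | 5·8 = 40
R: 3·3+3·7+6·0+6·0+5·0 = 30 | 5·6 = 30
gcd(3,3,6,6,5,5) = 1

Coefficients: [3, 3, 6, 6, 5, 5]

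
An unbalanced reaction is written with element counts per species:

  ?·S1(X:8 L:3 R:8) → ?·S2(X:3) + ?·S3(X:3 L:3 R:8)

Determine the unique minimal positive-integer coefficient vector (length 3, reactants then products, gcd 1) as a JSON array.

Coefficients: [3, 5, 3]

X: 3·8 = 24 | 5·3+3·3 = 24
L: 3·3 = 9 | 5·0+3·3 = 9
R: 3·8 = 24 | 5·0+3·8 = 24
gcd(3,5,3) = 1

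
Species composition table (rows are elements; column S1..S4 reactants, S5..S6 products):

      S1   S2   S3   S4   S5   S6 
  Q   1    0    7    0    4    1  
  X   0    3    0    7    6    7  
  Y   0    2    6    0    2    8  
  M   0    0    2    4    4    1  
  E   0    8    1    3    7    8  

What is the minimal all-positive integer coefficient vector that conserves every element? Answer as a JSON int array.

Coefficients: [5, 5, 3, 5, 6, 2]

Q: 5·1+5·0+3·7+5·0 = 26 | 6·4+2·1 = 26
X: 5·0+5·3+3·0+5·7 = 50 | 6·6+2·7 = 50
Y: 5·0+5·2+3·6+5·0 = 28 | 6·2+2·8 = 28
M: 5·0+5·0+3·2+5·4 = 26 | 6·4+2·1 = 26
E: 5·0+5·8+3·1+5·3 = 58 | 6·7+2·8 = 58
gcd(5,5,3,5,6,2) = 1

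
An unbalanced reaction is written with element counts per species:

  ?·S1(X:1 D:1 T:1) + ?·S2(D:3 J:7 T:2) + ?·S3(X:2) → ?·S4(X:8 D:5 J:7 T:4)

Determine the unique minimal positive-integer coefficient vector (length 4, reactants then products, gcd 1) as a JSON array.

Coefficients: [2, 1, 3, 1]

X: 2·1+1·0+3·2 = 8 | 1·8 = 8
D: 2·1+1·3+3·0 = 5 | 1·5 = 5
J: 2·0+1·7+3·0 = 7 | 1·7 = 7
T: 2·1+1·2+3·0 = 4 | 1·4 = 4
gcd(2,1,3,1) = 1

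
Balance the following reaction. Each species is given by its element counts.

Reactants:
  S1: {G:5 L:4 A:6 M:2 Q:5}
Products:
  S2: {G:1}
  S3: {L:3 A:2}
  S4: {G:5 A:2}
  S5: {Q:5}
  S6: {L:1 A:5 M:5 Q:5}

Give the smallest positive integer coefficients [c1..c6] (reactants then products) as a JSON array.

G: 5·5 = 25 | 5·1+6·0+4·5+3·0+2·0 = 25
L: 5·4 = 20 | 5·0+6·3+4·0+3·0+2·1 = 20
A: 5·6 = 30 | 5·0+6·2+4·2+3·0+2·5 = 30
M: 5·2 = 10 | 5·0+6·0+4·0+3·0+2·5 = 10
Q: 5·5 = 25 | 5·0+6·0+4·0+3·5+2·5 = 25
gcd(5,5,6,4,3,2) = 1

Coefficients: [5, 5, 6, 4, 3, 2]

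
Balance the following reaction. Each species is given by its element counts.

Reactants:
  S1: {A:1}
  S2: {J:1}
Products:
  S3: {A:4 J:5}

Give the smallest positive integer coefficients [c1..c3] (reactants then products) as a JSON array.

Coefficients: [4, 5, 1]

A: 4·1+5·0 = 4 | 1·4 = 4
J: 4·0+5·1 = 5 | 1·5 = 5
gcd(4,5,1) = 1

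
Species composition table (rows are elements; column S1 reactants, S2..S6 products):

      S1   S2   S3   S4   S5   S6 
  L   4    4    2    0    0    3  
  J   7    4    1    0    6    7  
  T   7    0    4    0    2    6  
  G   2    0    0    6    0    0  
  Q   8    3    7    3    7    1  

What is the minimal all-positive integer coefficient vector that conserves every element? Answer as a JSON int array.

Coefficients: [6, 1, 4, 2, 1, 4]

L: 6·4 = 24 | 1·4+4·2+2·0+1·0+4·3 = 24
J: 6·7 = 42 | 1·4+4·1+2·0+1·6+4·7 = 42
T: 6·7 = 42 | 1·0+4·4+2·0+1·2+4·6 = 42
G: 6·2 = 12 | 1·0+4·0+2·6+1·0+4·0 = 12
Q: 6·8 = 48 | 1·3+4·7+2·3+1·7+4·1 = 48
gcd(6,1,4,2,1,4) = 1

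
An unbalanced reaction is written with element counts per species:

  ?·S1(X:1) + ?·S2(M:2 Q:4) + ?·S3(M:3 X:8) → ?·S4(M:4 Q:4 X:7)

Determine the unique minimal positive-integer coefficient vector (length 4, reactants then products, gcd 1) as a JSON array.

M: 5·0+3·2+2·3 = 12 | 3·4 = 12
Q: 5·0+3·4+2·0 = 12 | 3·4 = 12
X: 5·1+3·0+2·8 = 21 | 3·7 = 21
gcd(5,3,2,3) = 1

Coefficients: [5, 3, 2, 3]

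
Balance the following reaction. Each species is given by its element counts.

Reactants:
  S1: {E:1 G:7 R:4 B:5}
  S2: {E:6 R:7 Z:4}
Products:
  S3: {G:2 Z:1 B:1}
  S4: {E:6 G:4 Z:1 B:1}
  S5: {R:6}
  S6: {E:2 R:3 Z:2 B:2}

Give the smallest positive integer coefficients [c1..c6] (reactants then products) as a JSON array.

Coefficients: [4, 5, 6, 4, 6, 5]

E: 4·1+5·6 = 34 | 6·0+4·6+6·0+5·2 = 34
G: 4·7+5·0 = 28 | 6·2+4·4+6·0+5·0 = 28
R: 4·4+5·7 = 51 | 6·0+4·0+6·6+5·3 = 51
Z: 4·0+5·4 = 20 | 6·1+4·1+6·0+5·2 = 20
B: 4·5+5·0 = 20 | 6·1+4·1+6·0+5·2 = 20
gcd(4,5,6,4,6,5) = 1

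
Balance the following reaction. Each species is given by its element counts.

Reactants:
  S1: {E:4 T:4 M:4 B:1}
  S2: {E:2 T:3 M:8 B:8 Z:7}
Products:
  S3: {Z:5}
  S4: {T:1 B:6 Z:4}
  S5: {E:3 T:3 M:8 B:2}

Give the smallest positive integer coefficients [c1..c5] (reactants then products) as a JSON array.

E: 2·4+5·2 = 18 | 3·0+5·0+6·3 = 18
T: 2·4+5·3 = 23 | 3·0+5·1+6·3 = 23
M: 2·4+5·8 = 48 | 3·0+5·0+6·8 = 48
B: 2·1+5·8 = 42 | 3·0+5·6+6·2 = 42
Z: 2·0+5·7 = 35 | 3·5+5·4+6·0 = 35
gcd(2,5,3,5,6) = 1

Coefficients: [2, 5, 3, 5, 6]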